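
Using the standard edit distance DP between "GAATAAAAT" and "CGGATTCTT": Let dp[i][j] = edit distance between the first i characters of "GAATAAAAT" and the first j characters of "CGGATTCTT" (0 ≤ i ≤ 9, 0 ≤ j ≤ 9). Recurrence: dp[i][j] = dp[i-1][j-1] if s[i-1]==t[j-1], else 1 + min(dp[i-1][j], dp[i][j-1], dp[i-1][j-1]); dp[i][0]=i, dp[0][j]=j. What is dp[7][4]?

   ''  C  G  G  A  T  T  C  T  T
''  0  1  2  3  4  5  6  7  8  9
 G  1  1  1  2  3  4  5  6  7  8
 A  2  2  2  2  2  3  4  5  6  7
 A  3  3  3  3  2  3  4  5  6  7
 T  4  4  4  4  3  2  3  4  5  6
 A  5  5  5  5  4  3  3  4  5  6
 A  6  6  6  6  5  4  4  4  5  6
 A  7  7  7  7  6  5  5  5  5  6
 A  8  8  8  8  7  6  6  6  6  6
 T  9  9  9  9  8  7  6  7  6  6

6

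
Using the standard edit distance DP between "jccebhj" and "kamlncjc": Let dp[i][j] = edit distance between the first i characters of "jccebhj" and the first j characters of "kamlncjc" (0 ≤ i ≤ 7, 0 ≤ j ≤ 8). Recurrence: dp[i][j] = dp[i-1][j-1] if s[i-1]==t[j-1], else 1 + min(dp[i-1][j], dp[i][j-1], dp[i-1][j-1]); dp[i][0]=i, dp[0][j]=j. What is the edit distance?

7

   ''  k  a  m  l  n  c  j  c
''  0  1  2  3  4  5  6  7  8
 j  1  1  2  3  4  5  6  6  7
 c  2  2  2  3  4  5  5  6  6
 c  3  3  3  3  4  5  5  6  6
 e  4  4  4  4  4  5  6  6  7
 b  5  5  5  5  5  5  6  7  7
 h  6  6  6  6  6  6  6  7  8
 j  7  7  7  7  7  7  7  6  7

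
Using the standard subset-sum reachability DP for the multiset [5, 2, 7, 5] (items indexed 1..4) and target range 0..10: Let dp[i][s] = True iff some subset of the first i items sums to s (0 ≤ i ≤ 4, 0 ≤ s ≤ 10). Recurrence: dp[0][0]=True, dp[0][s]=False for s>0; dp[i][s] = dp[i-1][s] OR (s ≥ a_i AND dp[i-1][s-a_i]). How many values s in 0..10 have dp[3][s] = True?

i\s   0   1   2   3   4   5   6   7   8   9  10
  0   T   F   F   F   F   F   F   F   F   F   F
  1   T   F   F   F   F   T   F   F   F   F   F
  2   T   F   T   F   F   T   F   T   F   F   F
  3   T   F   T   F   F   T   F   T   F   T   F
  4   T   F   T   F   F   T   F   T   F   T   T

5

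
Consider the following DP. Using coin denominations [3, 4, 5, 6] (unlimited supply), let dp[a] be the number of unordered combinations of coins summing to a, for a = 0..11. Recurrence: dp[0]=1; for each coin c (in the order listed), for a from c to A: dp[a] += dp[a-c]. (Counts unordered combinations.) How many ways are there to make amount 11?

after  coin     0     1     2     3     4     5     6     7     8     9    10    11
          3     1     0     0     1     0     0     1     0     0     1     0     0
          4     1     0     0     1     1     0     1     1     1     1     1     1
          5     1     0     0     1     1     1     1     1     2     2     2     2
          6     1     0     0     1     1     1     2     1     2     3     3     3

3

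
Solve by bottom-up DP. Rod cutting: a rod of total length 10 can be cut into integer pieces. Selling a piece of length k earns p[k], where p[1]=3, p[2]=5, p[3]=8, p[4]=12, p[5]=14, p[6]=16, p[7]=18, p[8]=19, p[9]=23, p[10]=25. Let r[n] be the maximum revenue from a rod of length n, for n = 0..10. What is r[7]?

   n    0    1    2    3    4    5    6    7    8    9   10
r[n]    0    3    6    9   12   15   18   21   24   27   30

21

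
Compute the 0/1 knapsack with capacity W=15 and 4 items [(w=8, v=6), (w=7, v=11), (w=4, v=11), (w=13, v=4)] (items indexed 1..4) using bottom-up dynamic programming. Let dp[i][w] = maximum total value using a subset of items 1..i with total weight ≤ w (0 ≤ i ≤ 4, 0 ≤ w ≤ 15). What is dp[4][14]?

22

i\w   0   1   2   3   4   5   6   7   8   9  10  11  12  13  14  15
  0   0   0   0   0   0   0   0   0   0   0   0   0   0   0   0   0
  1   0   0   0   0   0   0   0   0   6   6   6   6   6   6   6   6
  2   0   0   0   0   0   0   0  11  11  11  11  11  11  11  11  17
  3   0   0   0   0  11  11  11  11  11  11  11  22  22  22  22  22
  4   0   0   0   0  11  11  11  11  11  11  11  22  22  22  22  22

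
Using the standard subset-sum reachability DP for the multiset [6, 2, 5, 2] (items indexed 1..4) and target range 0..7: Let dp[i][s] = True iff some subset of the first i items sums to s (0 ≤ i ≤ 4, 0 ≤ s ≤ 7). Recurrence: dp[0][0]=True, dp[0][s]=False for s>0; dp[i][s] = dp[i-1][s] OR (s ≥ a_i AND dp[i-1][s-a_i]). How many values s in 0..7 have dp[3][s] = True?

5

i\s   0   1   2   3   4   5   6   7
  0   T   F   F   F   F   F   F   F
  1   T   F   F   F   F   F   T   F
  2   T   F   T   F   F   F   T   F
  3   T   F   T   F   F   T   T   T
  4   T   F   T   F   T   T   T   T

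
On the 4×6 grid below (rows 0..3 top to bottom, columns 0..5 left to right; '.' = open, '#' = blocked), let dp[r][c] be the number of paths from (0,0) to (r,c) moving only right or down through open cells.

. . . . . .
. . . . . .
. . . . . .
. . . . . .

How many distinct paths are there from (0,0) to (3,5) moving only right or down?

56

r\c   0   1   2   3   4   5
  0   1   1   1   1   1   1
  1   1   2   3   4   5   6
  2   1   3   6  10  15  21
  3   1   4  10  20  35  56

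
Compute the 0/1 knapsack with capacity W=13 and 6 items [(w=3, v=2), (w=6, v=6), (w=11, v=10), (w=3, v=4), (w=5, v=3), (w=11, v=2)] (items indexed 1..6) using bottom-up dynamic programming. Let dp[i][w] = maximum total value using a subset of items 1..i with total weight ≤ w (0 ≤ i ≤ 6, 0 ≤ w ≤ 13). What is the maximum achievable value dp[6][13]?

i\w   0   1   2   3   4   5   6   7   8   9  10  11  12  13
  0   0   0   0   0   0   0   0   0   0   0   0   0   0   0
  1   0   0   0   2   2   2   2   2   2   2   2   2   2   2
  2   0   0   0   2   2   2   6   6   6   8   8   8   8   8
  3   0   0   0   2   2   2   6   6   6   8   8  10  10  10
  4   0   0   0   4   4   4   6   6   6  10  10  10  12  12
  5   0   0   0   4   4   4   6   6   7  10  10  10  12  12
  6   0   0   0   4   4   4   6   6   7  10  10  10  12  12

12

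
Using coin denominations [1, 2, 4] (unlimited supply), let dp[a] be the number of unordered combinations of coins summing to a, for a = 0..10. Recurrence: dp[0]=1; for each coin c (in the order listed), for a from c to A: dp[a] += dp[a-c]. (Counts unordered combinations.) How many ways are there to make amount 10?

12

after  coin     0     1     2     3     4     5     6     7     8     9    10
          1     1     1     1     1     1     1     1     1     1     1     1
          2     1     1     2     2     3     3     4     4     5     5     6
          4     1     1     2     2     4     4     6     6     9     9    12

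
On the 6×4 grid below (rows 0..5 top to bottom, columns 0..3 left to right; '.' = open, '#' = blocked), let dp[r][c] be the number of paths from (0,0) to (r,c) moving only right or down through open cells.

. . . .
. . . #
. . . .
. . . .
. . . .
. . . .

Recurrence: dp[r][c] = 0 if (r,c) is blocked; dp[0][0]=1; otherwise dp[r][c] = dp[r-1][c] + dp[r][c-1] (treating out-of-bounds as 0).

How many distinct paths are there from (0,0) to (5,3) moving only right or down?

r\c   0   1   2   3
  0   1   1   1   1
  1   1   2   3   0
  2   1   3   6   6
  3   1   4  10  16
  4   1   5  15  31
  5   1   6  21  52

52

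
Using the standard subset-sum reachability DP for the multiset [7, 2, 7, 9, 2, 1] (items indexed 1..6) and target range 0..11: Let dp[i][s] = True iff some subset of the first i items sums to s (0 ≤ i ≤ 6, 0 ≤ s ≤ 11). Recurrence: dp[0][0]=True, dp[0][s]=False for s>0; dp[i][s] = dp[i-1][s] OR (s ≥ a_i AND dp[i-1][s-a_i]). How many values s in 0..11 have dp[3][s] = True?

i\s   0   1   2   3   4   5   6   7   8   9  10  11
  0   T   F   F   F   F   F   F   F   F   F   F   F
  1   T   F   F   F   F   F   F   T   F   F   F   F
  2   T   F   T   F   F   F   F   T   F   T   F   F
  3   T   F   T   F   F   F   F   T   F   T   F   F
  4   T   F   T   F   F   F   F   T   F   T   F   T
  5   T   F   T   F   T   F   F   T   F   T   F   T
  6   T   T   T   T   T   T   F   T   T   T   T   T

4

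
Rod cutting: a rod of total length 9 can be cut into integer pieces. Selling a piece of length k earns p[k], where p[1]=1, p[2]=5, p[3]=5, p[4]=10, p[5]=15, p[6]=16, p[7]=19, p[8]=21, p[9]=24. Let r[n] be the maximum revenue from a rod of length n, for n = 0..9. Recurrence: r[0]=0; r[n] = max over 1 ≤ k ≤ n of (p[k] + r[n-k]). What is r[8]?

   n    0    1    2    3    4    5    6    7    8    9
r[n]    0    1    5    6   10   15   16   20   21   25

21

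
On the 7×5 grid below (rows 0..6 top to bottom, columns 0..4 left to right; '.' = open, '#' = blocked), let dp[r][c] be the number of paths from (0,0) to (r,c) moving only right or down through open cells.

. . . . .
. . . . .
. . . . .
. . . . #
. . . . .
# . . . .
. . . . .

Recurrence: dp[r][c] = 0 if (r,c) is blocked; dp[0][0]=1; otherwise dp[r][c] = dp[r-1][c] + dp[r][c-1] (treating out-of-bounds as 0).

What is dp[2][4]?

r\c   0   1   2   3   4
  0   1   1   1   1   1
  1   1   2   3   4   5
  2   1   3   6  10  15
  3   1   4  10  20   0
  4   1   5  15  35  35
  5   0   5  20  55  90
  6   0   5  25  80 170

15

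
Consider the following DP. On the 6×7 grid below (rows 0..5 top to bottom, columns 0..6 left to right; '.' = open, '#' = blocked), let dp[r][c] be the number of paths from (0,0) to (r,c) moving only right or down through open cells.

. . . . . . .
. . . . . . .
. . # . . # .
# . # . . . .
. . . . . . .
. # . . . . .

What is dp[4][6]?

r\c   0   1   2   3   4   5   6
  0   1   1   1   1   1   1   1
  1   1   2   3   4   5   6   7
  2   1   3   0   4   9   0   7
  3   0   3   0   4  13  13  20
  4   0   3   3   7  20  33  53
  5   0   0   3  10  30  63 116

53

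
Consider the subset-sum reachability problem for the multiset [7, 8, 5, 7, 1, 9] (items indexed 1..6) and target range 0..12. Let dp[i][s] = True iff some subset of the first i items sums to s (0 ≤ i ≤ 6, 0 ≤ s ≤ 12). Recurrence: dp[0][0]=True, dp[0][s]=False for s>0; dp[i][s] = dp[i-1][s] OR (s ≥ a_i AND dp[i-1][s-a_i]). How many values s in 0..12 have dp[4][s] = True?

i\s   0   1   2   3   4   5   6   7   8   9  10  11  12
  0   T   F   F   F   F   F   F   F   F   F   F   F   F
  1   T   F   F   F   F   F   F   T   F   F   F   F   F
  2   T   F   F   F   F   F   F   T   T   F   F   F   F
  3   T   F   F   F   F   T   F   T   T   F   F   F   T
  4   T   F   F   F   F   T   F   T   T   F   F   F   T
  5   T   T   F   F   F   T   T   T   T   T   F   F   T
  6   T   T   F   F   F   T   T   T   T   T   T   F   T

5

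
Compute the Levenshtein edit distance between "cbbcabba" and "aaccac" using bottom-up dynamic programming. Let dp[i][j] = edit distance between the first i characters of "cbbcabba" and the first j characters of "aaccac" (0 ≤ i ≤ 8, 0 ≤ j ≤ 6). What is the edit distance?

   ''  a  a  c  c  a  c
''  0  1  2  3  4  5  6
 c  1  1  2  2  3  4  5
 b  2  2  2  3  3  4  5
 b  3  3  3  3  4  4  5
 c  4  4  4  3  3  4  4
 a  5  4  4  4  4  3  4
 b  6  5  5  5  5  4  4
 b  7  6  6  6  6  5  5
 a  8  7  6  7  7  6  6

6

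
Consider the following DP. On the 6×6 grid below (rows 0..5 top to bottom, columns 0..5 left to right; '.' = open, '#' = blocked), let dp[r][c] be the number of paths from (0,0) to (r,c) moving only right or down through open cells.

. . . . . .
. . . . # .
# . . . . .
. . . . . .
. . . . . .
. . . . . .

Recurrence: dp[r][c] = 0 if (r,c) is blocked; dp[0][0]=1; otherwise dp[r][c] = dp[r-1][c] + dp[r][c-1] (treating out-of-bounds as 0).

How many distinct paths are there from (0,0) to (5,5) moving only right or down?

171

r\c   0   1   2   3   4   5
  0   1   1   1   1   1   1
  1   1   2   3   4   0   1
  2   0   2   5   9   9  10
  3   0   2   7  16  25  35
  4   0   2   9  25  50  85
  5   0   2  11  36  86 171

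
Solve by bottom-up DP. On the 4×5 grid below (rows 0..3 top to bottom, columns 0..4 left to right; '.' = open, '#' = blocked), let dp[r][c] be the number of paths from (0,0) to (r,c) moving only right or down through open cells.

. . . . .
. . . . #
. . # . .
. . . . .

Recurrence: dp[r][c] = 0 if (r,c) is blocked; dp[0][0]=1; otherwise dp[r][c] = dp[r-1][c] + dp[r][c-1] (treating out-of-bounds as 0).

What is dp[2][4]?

4

r\c   0   1   2   3   4
  0   1   1   1   1   1
  1   1   2   3   4   0
  2   1   3   0   4   4
  3   1   4   4   8  12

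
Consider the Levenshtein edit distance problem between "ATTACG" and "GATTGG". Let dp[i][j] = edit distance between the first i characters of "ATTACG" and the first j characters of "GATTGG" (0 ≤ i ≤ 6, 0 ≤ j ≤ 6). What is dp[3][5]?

2

   ''  G  A  T  T  G  G
''  0  1  2  3  4  5  6
 A  1  1  1  2  3  4  5
 T  2  2  2  1  2  3  4
 T  3  3  3  2  1  2  3
 A  4  4  3  3  2  2  3
 C  5  5  4  4  3  3  3
 G  6  5  5  5  4  3  3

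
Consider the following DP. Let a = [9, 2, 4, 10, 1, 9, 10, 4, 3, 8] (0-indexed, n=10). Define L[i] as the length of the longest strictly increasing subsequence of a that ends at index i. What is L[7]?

2

   i    0    1    2    3    4    5    6    7    8    9
a[i]    9    2    4   10    1    9   10    4    3    8
L[i]    1    1    2    3    1    3    4    2    2    3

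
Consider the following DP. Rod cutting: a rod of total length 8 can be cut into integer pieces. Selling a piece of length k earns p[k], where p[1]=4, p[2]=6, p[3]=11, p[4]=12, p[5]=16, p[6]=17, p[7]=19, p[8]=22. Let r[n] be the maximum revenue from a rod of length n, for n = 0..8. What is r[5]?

   n    0    1    2    3    4    5    6    7    8
r[n]    0    4    8   12   16   20   24   28   32

20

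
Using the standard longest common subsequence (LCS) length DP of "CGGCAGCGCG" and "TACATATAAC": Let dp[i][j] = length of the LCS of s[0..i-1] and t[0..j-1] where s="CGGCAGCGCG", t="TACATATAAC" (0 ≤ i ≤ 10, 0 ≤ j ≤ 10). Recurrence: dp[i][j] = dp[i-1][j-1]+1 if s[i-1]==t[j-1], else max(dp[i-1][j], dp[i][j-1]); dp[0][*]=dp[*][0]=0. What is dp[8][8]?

2

   ''  T  A  C  A  T  A  T  A  A  C
''  0  0  0  0  0  0  0  0  0  0  0
 C  0  0  0  1  1  1  1  1  1  1  1
 G  0  0  0  1  1  1  1  1  1  1  1
 G  0  0  0  1  1  1  1  1  1  1  1
 C  0  0  0  1  1  1  1  1  1  1  2
 A  0  0  1  1  2  2  2  2  2  2  2
 G  0  0  1  1  2  2  2  2  2  2  2
 C  0  0  1  2  2  2  2  2  2  2  3
 G  0  0  1  2  2  2  2  2  2  2  3
 C  0  0  1  2  2  2  2  2  2  2  3
 G  0  0  1  2  2  2  2  2  2  2  3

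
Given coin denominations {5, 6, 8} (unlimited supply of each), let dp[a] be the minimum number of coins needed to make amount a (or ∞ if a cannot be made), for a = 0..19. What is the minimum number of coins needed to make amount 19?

 a  0  1  2  3  4  5  6  7  8  9 10 11 12 13 14 15 16 17 18 19
dp  0  -  -  -  -  1  1  -  1  -  2  2  2  2  2  3  2  3  3  3
(- denotes ∞ / unreachable)

3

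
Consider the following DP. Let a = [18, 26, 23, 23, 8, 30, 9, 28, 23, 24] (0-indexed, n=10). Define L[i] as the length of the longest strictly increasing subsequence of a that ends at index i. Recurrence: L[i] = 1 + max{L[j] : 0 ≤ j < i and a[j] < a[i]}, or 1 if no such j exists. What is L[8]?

   i    0    1    2    3    4    5    6    7    8    9
a[i]   18   26   23   23    8   30    9   28   23   24
L[i]    1    2    2    2    1    3    2    3    3    4

3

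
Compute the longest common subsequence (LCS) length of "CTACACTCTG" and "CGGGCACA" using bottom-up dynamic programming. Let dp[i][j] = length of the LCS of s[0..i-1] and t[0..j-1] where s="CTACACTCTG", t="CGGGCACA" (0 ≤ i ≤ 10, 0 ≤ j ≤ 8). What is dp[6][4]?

   ''  C  G  G  G  C  A  C  A
''  0  0  0  0  0  0  0  0  0
 C  0  1  1  1  1  1  1  1  1
 T  0  1  1  1  1  1  1  1  1
 A  0  1  1  1  1  1  2  2  2
 C  0  1  1  1  1  2  2  3  3
 A  0  1  1  1  1  2  3  3  4
 C  0  1  1  1  1  2  3  4  4
 T  0  1  1  1  1  2  3  4  4
 C  0  1  1  1  1  2  3  4  4
 T  0  1  1  1  1  2  3  4  4
 G  0  1  2  2  2  2  3  4  4

1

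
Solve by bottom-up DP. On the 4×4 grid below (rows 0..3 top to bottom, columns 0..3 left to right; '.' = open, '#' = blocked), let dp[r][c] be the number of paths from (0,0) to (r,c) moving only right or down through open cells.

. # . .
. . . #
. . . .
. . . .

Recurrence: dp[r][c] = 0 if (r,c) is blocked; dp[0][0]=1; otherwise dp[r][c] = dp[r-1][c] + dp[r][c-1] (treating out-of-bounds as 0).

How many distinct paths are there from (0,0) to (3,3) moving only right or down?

9

r\c   0   1   2   3
  0   1   0   0   0
  1   1   1   1   0
  2   1   2   3   3
  3   1   3   6   9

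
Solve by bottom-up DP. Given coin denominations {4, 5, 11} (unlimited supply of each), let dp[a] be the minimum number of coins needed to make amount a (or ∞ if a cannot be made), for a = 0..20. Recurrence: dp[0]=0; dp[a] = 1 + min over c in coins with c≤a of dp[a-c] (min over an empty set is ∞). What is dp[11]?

 a  0  1  2  3  4  5  6  7  8  9 10 11 12 13 14 15 16 17 18 19 20
dp  0  -  -  -  1  1  -  -  2  2  2  1  3  3  3  2  2  4  4  3  3
(- denotes ∞ / unreachable)

1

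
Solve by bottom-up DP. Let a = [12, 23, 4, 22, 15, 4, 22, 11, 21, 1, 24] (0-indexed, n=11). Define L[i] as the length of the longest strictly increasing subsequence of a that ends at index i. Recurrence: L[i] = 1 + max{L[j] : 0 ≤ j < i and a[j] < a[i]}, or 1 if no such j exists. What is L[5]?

   i    0    1    2    3    4    5    6    7    8    9   10
a[i]   12   23    4   22   15    4   22   11   21    1   24
L[i]    1    2    1    2    2    1    3    2    3    1    4

1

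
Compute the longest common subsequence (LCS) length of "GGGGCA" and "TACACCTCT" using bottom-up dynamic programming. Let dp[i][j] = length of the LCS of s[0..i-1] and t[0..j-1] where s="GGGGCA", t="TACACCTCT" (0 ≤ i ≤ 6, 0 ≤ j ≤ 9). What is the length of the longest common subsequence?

2

   ''  T  A  C  A  C  C  T  C  T
''  0  0  0  0  0  0  0  0  0  0
 G  0  0  0  0  0  0  0  0  0  0
 G  0  0  0  0  0  0  0  0  0  0
 G  0  0  0  0  0  0  0  0  0  0
 G  0  0  0  0  0  0  0  0  0  0
 C  0  0  0  1  1  1  1  1  1  1
 A  0  0  1  1  2  2  2  2  2  2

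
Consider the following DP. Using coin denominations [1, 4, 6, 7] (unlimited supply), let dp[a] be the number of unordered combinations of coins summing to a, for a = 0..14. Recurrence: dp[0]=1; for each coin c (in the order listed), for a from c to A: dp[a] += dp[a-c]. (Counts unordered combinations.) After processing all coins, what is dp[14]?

12

after  coin     0     1     2     3     4     5     6     7     8     9    10    11    12    13    14
          1     1     1     1     1     1     1     1     1     1     1     1     1     1     1     1
          4     1     1     1     1     2     2     2     2     3     3     3     3     4     4     4
          6     1     1     1     1     2     2     3     3     4     4     5     5     7     7     8
          7     1     1     1     1     2     2     3     4     5     5     6     7     9    10    12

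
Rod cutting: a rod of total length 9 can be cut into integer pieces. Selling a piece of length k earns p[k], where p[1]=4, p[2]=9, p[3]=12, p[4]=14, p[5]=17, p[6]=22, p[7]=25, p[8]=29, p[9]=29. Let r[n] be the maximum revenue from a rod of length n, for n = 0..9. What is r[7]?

31

   n    0    1    2    3    4    5    6    7    8    9
r[n]    0    4    9   13   18   22   27   31   36   40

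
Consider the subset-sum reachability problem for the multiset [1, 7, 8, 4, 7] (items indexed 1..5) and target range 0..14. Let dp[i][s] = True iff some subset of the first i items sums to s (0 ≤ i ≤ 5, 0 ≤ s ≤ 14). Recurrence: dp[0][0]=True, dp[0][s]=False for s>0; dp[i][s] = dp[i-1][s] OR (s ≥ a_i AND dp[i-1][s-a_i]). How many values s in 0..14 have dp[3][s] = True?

i\s   0   1   2   3   4   5   6   7   8   9  10  11  12  13  14
  0   T   F   F   F   F   F   F   F   F   F   F   F   F   F   F
  1   T   T   F   F   F   F   F   F   F   F   F   F   F   F   F
  2   T   T   F   F   F   F   F   T   T   F   F   F   F   F   F
  3   T   T   F   F   F   F   F   T   T   T   F   F   F   F   F
  4   T   T   F   F   T   T   F   T   T   T   F   T   T   T   F
  5   T   T   F   F   T   T   F   T   T   T   F   T   T   T   T

5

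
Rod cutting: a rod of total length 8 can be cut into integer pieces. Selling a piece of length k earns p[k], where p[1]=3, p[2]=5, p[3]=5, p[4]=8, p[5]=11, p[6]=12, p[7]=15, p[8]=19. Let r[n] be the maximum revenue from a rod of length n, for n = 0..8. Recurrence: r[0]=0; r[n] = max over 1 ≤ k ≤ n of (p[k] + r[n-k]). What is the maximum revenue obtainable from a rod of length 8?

   n    0    1    2    3    4    5    6    7    8
r[n]    0    3    6    9   12   15   18   21   24

24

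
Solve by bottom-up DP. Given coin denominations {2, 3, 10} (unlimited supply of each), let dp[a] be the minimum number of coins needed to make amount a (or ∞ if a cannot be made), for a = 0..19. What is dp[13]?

2

 a  0  1  2  3  4  5  6  7  8  9 10 11 12 13 14 15 16 17 18 19
dp  0  -  1  1  2  2  2  3  3  3  1  4  2  2  3  3  3  4  4  4
(- denotes ∞ / unreachable)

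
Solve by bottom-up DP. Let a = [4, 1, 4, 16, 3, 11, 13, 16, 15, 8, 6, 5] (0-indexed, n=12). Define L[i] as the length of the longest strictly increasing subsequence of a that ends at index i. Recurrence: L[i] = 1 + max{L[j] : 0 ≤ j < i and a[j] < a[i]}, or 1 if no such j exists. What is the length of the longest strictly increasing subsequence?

   i    0    1    2    3    4    5    6    7    8    9   10   11
a[i]    4    1    4   16    3   11   13   16   15    8    6    5
L[i]    1    1    2    3    2    3    4    5    5    3    3    3

5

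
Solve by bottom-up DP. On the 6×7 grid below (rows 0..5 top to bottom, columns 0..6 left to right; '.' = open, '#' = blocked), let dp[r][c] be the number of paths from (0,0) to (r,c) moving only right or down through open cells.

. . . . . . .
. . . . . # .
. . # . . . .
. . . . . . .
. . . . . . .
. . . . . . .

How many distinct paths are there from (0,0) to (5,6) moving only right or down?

222

r\c   0   1   2   3   4   5   6
  0   1   1   1   1   1   1   1
  1   1   2   3   4   5   0   1
  2   1   3   0   4   9   9  10
  3   1   4   4   8  17  26  36
  4   1   5   9  17  34  60  96
  5   1   6  15  32  66 126 222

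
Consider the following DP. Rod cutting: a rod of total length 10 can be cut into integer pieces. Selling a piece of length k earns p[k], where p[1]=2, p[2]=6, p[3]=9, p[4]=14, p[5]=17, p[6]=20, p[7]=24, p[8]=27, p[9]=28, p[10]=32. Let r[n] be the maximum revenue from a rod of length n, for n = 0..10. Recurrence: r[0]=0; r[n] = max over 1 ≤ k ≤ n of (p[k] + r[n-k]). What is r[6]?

20

   n    0    1    2    3    4    5    6    7    8    9   10
r[n]    0    2    6    9   14   17   20   24   28   31   34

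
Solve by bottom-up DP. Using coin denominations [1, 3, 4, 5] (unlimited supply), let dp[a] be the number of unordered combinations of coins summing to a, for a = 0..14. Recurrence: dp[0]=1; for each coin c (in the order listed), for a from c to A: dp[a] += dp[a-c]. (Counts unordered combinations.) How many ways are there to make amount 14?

after  coin     0     1     2     3     4     5     6     7     8     9    10    11    12    13    14
          1     1     1     1     1     1     1     1     1     1     1     1     1     1     1     1
          3     1     1     1     2     2     2     3     3     3     4     4     4     5     5     5
          4     1     1     1     2     3     3     4     5     6     7     8     9    11    12    13
          5     1     1     1     2     3     4     5     6     8    10    12    14    17    20    23

23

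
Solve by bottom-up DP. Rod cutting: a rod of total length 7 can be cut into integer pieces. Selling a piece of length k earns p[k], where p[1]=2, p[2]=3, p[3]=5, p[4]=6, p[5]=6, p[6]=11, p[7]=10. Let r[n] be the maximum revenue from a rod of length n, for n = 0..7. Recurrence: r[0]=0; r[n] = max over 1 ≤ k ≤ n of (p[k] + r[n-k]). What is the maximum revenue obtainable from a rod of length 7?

   n    0    1    2    3    4    5    6    7
r[n]    0    2    4    6    8   10   12   14

14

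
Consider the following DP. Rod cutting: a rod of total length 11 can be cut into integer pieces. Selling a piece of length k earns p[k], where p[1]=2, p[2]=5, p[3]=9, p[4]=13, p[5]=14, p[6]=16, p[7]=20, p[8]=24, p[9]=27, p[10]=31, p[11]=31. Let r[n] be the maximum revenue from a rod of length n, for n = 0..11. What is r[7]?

   n    0    1    2    3    4    5    6    7    8    9   10   11
r[n]    0    2    5    9   13   15   18   22   26   28   31   35

22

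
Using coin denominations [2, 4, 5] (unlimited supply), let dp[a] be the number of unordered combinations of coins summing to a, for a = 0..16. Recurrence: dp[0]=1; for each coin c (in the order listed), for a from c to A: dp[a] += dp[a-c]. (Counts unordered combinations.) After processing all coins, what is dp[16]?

7

after  coin     0     1     2     3     4     5     6     7     8     9    10    11    12    13    14    15    16
          2     1     0     1     0     1     0     1     0     1     0     1     0     1     0     1     0     1
          4     1     0     1     0     2     0     2     0     3     0     3     0     4     0     4     0     5
          5     1     0     1     0     2     1     2     1     3     2     4     2     5     3     6     4     7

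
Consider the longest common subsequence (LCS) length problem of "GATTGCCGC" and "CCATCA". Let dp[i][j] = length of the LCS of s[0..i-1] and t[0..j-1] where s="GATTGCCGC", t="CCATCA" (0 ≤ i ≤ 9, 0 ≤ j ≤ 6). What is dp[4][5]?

   ''  C  C  A  T  C  A
''  0  0  0  0  0  0  0
 G  0  0  0  0  0  0  0
 A  0  0  0  1  1  1  1
 T  0  0  0  1  2  2  2
 T  0  0  0  1  2  2  2
 G  0  0  0  1  2  2  2
 C  0  1  1  1  2  3  3
 C  0  1  2  2  2  3  3
 G  0  1  2  2  2  3  3
 C  0  1  2  2  2  3  3

2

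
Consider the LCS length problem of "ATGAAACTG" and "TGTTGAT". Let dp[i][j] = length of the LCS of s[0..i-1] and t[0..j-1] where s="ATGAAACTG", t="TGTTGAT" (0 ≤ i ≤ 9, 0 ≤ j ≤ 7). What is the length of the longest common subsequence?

4

   ''  T  G  T  T  G  A  T
''  0  0  0  0  0  0  0  0
 A  0  0  0  0  0  0  1  1
 T  0  1  1  1  1  1  1  2
 G  0  1  2  2  2  2  2  2
 A  0  1  2  2  2  2  3  3
 A  0  1  2  2  2  2  3  3
 A  0  1  2  2  2  2  3  3
 C  0  1  2  2  2  2  3  3
 T  0  1  2  3  3  3  3  4
 G  0  1  2  3  3  4  4  4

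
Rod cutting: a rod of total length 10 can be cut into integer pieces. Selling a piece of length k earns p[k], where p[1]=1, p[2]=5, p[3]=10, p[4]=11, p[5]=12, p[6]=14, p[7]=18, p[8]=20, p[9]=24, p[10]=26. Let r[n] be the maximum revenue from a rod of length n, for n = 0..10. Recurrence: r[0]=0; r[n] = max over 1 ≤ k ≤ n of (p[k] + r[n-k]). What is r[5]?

15

   n    0    1    2    3    4    5    6    7    8    9   10
r[n]    0    1    5   10   11   15   20   21   25   30   31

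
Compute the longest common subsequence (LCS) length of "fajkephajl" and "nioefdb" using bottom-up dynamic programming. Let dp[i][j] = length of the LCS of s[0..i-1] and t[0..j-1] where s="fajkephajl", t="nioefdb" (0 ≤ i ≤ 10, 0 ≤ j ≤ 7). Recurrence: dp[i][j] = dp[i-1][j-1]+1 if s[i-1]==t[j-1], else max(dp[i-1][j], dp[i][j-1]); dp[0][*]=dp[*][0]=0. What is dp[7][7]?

1

   ''  n  i  o  e  f  d  b
''  0  0  0  0  0  0  0  0
 f  0  0  0  0  0  1  1  1
 a  0  0  0  0  0  1  1  1
 j  0  0  0  0  0  1  1  1
 k  0  0  0  0  0  1  1  1
 e  0  0  0  0  1  1  1  1
 p  0  0  0  0  1  1  1  1
 h  0  0  0  0  1  1  1  1
 a  0  0  0  0  1  1  1  1
 j  0  0  0  0  1  1  1  1
 l  0  0  0  0  1  1  1  1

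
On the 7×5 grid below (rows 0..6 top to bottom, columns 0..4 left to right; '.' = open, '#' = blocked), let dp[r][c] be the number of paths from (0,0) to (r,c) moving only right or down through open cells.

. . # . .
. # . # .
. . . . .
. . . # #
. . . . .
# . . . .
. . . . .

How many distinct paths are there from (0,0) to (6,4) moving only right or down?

48

r\c   0   1   2   3   4
  0   1   1   0   0   0
  1   1   0   0   0   0
  2   1   1   1   1   1
  3   1   2   3   0   0
  4   1   3   6   6   6
  5   0   3   9  15  21
  6   0   3  12  27  48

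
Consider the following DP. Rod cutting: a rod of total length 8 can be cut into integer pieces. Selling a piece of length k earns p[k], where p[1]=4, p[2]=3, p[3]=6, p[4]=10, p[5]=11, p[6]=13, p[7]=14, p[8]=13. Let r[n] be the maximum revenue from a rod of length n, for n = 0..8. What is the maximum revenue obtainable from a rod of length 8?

32

   n    0    1    2    3    4    5    6    7    8
r[n]    0    4    8   12   16   20   24   28   32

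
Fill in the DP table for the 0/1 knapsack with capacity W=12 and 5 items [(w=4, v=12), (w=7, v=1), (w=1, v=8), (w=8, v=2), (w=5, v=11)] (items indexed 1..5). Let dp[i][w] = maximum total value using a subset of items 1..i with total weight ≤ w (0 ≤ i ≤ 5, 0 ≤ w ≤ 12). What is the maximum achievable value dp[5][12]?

i\w   0   1   2   3   4   5   6   7   8   9  10  11  12
  0   0   0   0   0   0   0   0   0   0   0   0   0   0
  1   0   0   0   0  12  12  12  12  12  12  12  12  12
  2   0   0   0   0  12  12  12  12  12  12  12  13  13
  3   0   8   8   8  12  20  20  20  20  20  20  20  21
  4   0   8   8   8  12  20  20  20  20  20  20  20  21
  5   0   8   8   8  12  20  20  20  20  23  31  31  31

31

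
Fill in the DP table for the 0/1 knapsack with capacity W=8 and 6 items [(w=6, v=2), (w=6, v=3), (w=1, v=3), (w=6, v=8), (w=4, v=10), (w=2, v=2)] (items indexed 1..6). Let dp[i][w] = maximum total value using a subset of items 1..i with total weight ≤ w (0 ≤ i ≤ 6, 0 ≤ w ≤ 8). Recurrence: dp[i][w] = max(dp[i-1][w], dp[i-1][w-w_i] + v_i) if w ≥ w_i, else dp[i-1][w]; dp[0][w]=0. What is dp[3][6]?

3

i\w   0   1   2   3   4   5   6   7   8
  0   0   0   0   0   0   0   0   0   0
  1   0   0   0   0   0   0   2   2   2
  2   0   0   0   0   0   0   3   3   3
  3   0   3   3   3   3   3   3   6   6
  4   0   3   3   3   3   3   8  11  11
  5   0   3   3   3  10  13  13  13  13
  6   0   3   3   5  10  13  13  15  15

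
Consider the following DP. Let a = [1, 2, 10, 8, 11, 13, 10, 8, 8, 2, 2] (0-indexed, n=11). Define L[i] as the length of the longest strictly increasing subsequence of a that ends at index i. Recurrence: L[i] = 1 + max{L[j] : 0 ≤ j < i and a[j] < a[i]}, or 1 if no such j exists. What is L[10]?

2

   i    0    1    2    3    4    5    6    7    8    9   10
a[i]    1    2   10    8   11   13   10    8    8    2    2
L[i]    1    2    3    3    4    5    4    3    3    2    2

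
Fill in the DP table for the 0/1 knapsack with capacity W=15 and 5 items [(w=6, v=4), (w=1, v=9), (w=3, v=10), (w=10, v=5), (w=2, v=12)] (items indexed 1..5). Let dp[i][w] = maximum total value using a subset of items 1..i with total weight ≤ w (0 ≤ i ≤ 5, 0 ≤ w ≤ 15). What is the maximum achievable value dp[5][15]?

35

i\w   0   1   2   3   4   5   6   7   8   9  10  11  12  13  14  15
  0   0   0   0   0   0   0   0   0   0   0   0   0   0   0   0   0
  1   0   0   0   0   0   0   4   4   4   4   4   4   4   4   4   4
  2   0   9   9   9   9   9   9  13  13  13  13  13  13  13  13  13
  3   0   9   9  10  19  19  19  19  19  19  23  23  23  23  23  23
  4   0   9   9  10  19  19  19  19  19  19  23  23  23  23  24  24
  5   0   9  12  21  21  22  31  31  31  31  31  31  35  35  35  35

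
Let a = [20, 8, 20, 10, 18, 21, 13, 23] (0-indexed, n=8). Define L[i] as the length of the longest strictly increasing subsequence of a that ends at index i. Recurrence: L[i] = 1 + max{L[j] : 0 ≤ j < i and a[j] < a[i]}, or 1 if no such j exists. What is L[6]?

   i    0    1    2    3    4    5    6    7
a[i]   20    8   20   10   18   21   13   23
L[i]    1    1    2    2    3    4    3    5

3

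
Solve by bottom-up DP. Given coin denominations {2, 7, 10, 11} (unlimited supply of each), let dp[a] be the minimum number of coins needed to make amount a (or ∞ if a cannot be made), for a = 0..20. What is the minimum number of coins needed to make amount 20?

 a  0  1  2  3  4  5  6  7  8  9 10 11 12 13 14 15 16 17 18 19 20
dp  0  -  1  -  2  -  3  1  4  2  1  1  2  2  2  3  3  2  2  3  2
(- denotes ∞ / unreachable)

2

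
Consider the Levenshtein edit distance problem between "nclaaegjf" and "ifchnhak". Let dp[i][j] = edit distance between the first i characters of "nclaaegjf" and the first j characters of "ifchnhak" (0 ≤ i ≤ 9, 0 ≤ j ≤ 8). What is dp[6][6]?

6

   ''  i  f  c  h  n  h  a  k
''  0  1  2  3  4  5  6  7  8
 n  1  1  2  3  4  4  5  6  7
 c  2  2  2  2  3  4  5  6  7
 l  3  3  3  3  3  4  5  6  7
 a  4  4  4  4  4  4  5  5  6
 a  5  5  5  5  5  5  5  5  6
 e  6  6  6  6  6  6  6  6  6
 g  7  7  7  7  7  7  7  7  7
 j  8  8  8  8  8  8  8  8  8
 f  9  9  8  9  9  9  9  9  9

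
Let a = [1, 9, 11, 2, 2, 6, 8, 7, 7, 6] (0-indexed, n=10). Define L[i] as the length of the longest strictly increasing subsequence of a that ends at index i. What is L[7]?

   i    0    1    2    3    4    5    6    7    8    9
a[i]    1    9   11    2    2    6    8    7    7    6
L[i]    1    2    3    2    2    3    4    4    4    3

4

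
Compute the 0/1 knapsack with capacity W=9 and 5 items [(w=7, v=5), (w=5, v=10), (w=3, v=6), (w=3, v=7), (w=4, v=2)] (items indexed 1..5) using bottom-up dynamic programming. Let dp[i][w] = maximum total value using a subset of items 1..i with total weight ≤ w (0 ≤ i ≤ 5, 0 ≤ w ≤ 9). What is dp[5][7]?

13

i\w   0   1   2   3   4   5   6   7   8   9
  0   0   0   0   0   0   0   0   0   0   0
  1   0   0   0   0   0   0   0   5   5   5
  2   0   0   0   0   0  10  10  10  10  10
  3   0   0   0   6   6  10  10  10  16  16
  4   0   0   0   7   7  10  13  13  17  17
  5   0   0   0   7   7  10  13  13  17  17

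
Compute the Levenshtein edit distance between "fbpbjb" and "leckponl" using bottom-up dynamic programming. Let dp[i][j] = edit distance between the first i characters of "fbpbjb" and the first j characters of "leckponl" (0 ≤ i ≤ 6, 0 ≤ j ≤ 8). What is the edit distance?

   ''  l  e  c  k  p  o  n  l
''  0  1  2  3  4  5  6  7  8
 f  1  1  2  3  4  5  6  7  8
 b  2  2  2  3  4  5  6  7  8
 p  3  3  3  3  4  4  5  6  7
 b  4  4  4  4  4  5  5  6  7
 j  5  5  5  5  5  5  6  6  7
 b  6  6  6  6  6  6  6  7  7

7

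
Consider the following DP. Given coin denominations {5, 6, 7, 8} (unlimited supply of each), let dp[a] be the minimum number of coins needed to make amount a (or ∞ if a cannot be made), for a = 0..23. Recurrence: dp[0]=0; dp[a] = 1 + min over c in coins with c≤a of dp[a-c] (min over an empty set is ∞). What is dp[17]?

 a  0  1  2  3  4  5  6  7  8  9 10 11 12 13 14 15 16 17 18 19 20 21 22 23
dp  0  -  -  -  -  1  1  1  1  -  2  2  2  2  2  2  2  3  3  3  3  3  3  3
(- denotes ∞ / unreachable)

3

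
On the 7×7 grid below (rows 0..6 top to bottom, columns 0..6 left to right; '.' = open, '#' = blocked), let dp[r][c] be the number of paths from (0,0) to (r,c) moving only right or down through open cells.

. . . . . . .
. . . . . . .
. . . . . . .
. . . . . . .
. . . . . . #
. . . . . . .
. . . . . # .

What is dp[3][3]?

20

r\c   0   1   2   3   4   5   6
  0   1   1   1   1   1   1   1
  1   1   2   3   4   5   6   7
  2   1   3   6  10  15  21  28
  3   1   4  10  20  35  56  84
  4   1   5  15  35  70 126   0
  5   1   6  21  56 126 252 252
  6   1   7  28  84 210   0 252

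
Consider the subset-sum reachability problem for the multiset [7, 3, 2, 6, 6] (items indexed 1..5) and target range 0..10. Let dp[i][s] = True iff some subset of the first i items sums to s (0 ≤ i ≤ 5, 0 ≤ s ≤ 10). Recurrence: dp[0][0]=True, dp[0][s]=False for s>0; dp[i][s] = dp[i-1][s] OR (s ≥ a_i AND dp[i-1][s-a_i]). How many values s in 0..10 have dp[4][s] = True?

i\s   0   1   2   3   4   5   6   7   8   9  10
  0   T   F   F   F   F   F   F   F   F   F   F
  1   T   F   F   F   F   F   F   T   F   F   F
  2   T   F   F   T   F   F   F   T   F   F   T
  3   T   F   T   T   F   T   F   T   F   T   T
  4   T   F   T   T   F   T   T   T   T   T   T
  5   T   F   T   T   F   T   T   T   T   T   T

9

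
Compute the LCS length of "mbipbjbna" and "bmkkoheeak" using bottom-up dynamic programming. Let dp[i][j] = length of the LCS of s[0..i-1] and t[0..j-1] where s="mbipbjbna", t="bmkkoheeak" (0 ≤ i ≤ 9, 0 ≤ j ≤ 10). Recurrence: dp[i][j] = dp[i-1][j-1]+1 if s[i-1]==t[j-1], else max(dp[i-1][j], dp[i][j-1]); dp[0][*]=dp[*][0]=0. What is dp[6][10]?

   ''  b  m  k  k  o  h  e  e  a  k
''  0  0  0  0  0  0  0  0  0  0  0
 m  0  0  1  1  1  1  1  1  1  1  1
 b  0  1  1  1  1  1  1  1  1  1  1
 i  0  1  1  1  1  1  1  1  1  1  1
 p  0  1  1  1  1  1  1  1  1  1  1
 b  0  1  1  1  1  1  1  1  1  1  1
 j  0  1  1  1  1  1  1  1  1  1  1
 b  0  1  1  1  1  1  1  1  1  1  1
 n  0  1  1  1  1  1  1  1  1  1  1
 a  0  1  1  1  1  1  1  1  1  2  2

1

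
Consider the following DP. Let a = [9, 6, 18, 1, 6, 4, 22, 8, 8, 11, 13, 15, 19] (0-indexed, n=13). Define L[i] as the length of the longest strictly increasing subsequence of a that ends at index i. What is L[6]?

   i    0    1    2    3    4    5    6    7    8    9   10   11   12
a[i]    9    6   18    1    6    4   22    8    8   11   13   15   19
L[i]    1    1    2    1    2    2    3    3    3    4    5    6    7

3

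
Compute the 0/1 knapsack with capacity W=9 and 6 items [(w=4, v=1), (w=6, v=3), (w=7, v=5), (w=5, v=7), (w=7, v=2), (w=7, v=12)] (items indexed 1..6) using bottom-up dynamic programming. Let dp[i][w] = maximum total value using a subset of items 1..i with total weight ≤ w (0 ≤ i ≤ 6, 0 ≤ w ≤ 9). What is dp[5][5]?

i\w   0   1   2   3   4   5   6   7   8   9
  0   0   0   0   0   0   0   0   0   0   0
  1   0   0   0   0   1   1   1   1   1   1
  2   0   0   0   0   1   1   3   3   3   3
  3   0   0   0   0   1   1   3   5   5   5
  4   0   0   0   0   1   7   7   7   7   8
  5   0   0   0   0   1   7   7   7   7   8
  6   0   0   0   0   1   7   7  12  12  12

7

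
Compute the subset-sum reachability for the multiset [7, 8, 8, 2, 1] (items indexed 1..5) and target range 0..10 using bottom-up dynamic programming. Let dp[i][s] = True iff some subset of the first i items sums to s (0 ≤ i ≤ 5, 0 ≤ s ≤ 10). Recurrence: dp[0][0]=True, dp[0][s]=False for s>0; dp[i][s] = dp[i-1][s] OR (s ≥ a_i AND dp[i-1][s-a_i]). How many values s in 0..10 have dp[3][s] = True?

i\s   0   1   2   3   4   5   6   7   8   9  10
  0   T   F   F   F   F   F   F   F   F   F   F
  1   T   F   F   F   F   F   F   T   F   F   F
  2   T   F   F   F   F   F   F   T   T   F   F
  3   T   F   F   F   F   F   F   T   T   F   F
  4   T   F   T   F   F   F   F   T   T   T   T
  5   T   T   T   T   F   F   F   T   T   T   T

3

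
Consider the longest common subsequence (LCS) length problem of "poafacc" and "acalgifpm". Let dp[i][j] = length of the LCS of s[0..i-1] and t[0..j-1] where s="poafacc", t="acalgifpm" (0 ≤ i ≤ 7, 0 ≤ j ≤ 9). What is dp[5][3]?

2

   ''  a  c  a  l  g  i  f  p  m
''  0  0  0  0  0  0  0  0  0  0
 p  0  0  0  0  0  0  0  0  1  1
 o  0  0  0  0  0  0  0  0  1  1
 a  0  1  1  1  1  1  1  1  1  1
 f  0  1  1  1  1  1  1  2  2  2
 a  0  1  1  2  2  2  2  2  2  2
 c  0  1  2  2  2  2  2  2  2  2
 c  0  1  2  2  2  2  2  2  2  2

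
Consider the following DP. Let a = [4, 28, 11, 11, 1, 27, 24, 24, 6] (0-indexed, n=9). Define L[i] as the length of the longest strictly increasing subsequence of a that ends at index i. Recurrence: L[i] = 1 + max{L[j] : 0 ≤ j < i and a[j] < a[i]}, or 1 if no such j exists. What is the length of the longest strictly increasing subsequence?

3

   i    0    1    2    3    4    5    6    7    8
a[i]    4   28   11   11    1   27   24   24    6
L[i]    1    2    2    2    1    3    3    3    2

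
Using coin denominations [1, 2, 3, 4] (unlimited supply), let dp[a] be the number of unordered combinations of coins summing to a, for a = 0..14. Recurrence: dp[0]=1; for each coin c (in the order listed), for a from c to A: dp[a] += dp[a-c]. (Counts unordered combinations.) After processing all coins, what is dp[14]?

47

after  coin     0     1     2     3     4     5     6     7     8     9    10    11    12    13    14
          1     1     1     1     1     1     1     1     1     1     1     1     1     1     1     1
          2     1     1     2     2     3     3     4     4     5     5     6     6     7     7     8
          3     1     1     2     3     4     5     7     8    10    12    14    16    19    21    24
          4     1     1     2     3     5     6     9    11    15    18    23    27    34    39    47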